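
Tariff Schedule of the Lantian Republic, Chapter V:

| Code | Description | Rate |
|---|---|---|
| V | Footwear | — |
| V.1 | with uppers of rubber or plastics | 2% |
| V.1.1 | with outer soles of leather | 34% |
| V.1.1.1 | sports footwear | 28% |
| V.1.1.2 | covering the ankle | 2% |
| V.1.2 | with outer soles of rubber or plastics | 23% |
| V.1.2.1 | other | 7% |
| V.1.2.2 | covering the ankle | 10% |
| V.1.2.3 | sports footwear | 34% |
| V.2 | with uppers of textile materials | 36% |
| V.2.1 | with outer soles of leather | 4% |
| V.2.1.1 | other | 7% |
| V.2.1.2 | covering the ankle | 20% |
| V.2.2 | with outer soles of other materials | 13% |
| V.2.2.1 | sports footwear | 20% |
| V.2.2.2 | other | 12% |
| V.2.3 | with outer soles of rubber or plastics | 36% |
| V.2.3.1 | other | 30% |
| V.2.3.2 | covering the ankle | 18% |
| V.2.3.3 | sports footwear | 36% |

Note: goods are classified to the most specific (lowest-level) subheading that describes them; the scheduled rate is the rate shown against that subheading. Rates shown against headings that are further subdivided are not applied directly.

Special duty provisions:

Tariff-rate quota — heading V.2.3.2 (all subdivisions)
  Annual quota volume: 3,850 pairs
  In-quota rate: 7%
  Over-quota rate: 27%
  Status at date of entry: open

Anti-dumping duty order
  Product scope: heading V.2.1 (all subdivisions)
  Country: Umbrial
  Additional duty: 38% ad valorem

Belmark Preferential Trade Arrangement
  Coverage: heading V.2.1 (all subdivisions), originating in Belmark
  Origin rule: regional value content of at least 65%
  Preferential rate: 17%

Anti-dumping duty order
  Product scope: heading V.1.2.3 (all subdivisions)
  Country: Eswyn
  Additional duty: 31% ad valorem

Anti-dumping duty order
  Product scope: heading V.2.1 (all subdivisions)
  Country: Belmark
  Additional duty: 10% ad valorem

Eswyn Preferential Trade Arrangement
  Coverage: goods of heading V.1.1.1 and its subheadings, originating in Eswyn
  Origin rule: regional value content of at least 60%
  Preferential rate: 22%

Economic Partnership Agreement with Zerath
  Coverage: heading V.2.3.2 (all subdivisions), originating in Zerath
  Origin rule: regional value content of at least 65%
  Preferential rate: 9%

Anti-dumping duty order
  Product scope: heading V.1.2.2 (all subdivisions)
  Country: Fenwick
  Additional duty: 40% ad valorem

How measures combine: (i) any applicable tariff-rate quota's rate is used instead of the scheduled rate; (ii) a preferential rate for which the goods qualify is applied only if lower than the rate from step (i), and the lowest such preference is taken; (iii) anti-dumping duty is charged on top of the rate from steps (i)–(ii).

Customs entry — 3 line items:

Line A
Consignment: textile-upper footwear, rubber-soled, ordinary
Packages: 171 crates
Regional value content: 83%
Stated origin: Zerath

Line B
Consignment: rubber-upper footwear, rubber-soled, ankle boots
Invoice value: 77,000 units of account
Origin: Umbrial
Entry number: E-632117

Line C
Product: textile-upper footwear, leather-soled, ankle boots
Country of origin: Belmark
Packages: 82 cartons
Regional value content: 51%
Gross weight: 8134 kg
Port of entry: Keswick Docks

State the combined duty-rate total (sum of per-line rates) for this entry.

70%

Line A: textile-upper → V.2; rubber-soled → V.2.3; ordinary → V.2.3.1. Scheduled 30%. Zerath agreement on V.2.3.2: V.2.3.1 not covered. → 30%.
Line B: rubber-upper → V.1; rubber-soled → V.1.2; ankle boots → V.1.2.2. Scheduled 10%. No special measure applies. → 10%.
Line C: textile-upper → V.2; leather-soled → V.2.1; ankle boots → V.2.1.2. Scheduled 20%. Belmark agreement on V.2.1: RVC < 65%; anti-dumping (Belmark, V.2.1): +10%; total 20% + 10% = 30%. → 30%.
Sum: 30% + 10% + 30% = 70%.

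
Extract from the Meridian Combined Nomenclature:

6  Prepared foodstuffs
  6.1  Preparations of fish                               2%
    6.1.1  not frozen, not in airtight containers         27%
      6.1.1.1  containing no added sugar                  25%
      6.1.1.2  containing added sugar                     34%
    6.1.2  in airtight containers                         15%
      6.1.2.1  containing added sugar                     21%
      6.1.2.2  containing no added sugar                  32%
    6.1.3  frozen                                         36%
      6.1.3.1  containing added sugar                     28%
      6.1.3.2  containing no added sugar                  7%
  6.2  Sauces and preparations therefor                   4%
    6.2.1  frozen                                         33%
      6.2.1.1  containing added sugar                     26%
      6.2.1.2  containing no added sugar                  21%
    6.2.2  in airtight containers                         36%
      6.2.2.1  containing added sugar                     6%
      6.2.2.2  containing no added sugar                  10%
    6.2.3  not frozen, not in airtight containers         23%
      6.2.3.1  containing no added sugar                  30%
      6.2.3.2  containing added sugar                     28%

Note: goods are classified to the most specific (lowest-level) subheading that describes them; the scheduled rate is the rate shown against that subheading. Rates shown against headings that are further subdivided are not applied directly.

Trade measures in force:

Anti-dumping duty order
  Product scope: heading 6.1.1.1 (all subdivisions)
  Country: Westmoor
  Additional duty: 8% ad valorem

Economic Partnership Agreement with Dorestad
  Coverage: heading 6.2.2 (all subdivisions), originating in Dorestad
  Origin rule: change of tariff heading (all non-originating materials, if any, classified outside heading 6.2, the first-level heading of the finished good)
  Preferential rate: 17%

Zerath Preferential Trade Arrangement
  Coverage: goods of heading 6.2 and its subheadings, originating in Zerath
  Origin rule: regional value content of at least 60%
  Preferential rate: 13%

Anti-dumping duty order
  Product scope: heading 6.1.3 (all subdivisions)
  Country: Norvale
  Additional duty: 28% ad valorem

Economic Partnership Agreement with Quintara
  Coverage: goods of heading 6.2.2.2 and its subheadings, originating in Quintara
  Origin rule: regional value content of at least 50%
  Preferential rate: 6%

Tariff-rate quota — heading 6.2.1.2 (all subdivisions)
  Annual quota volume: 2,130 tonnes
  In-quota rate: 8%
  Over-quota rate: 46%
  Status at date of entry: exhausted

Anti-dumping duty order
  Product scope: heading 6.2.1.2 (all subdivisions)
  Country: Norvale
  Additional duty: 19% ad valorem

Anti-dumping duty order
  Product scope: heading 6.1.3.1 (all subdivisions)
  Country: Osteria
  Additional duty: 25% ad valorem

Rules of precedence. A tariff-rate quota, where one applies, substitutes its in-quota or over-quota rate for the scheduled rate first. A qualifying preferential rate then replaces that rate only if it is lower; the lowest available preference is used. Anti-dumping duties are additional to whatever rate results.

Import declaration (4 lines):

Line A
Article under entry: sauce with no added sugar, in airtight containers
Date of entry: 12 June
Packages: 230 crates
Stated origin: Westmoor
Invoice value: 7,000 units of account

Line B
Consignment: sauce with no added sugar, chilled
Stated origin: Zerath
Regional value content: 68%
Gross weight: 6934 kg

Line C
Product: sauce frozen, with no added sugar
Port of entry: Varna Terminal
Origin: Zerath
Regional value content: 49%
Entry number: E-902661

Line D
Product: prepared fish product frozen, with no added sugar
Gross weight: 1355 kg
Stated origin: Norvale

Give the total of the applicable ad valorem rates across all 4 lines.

104%

Line A: sauce → 6.2; in airtight containers → 6.2.2; with no added sugar → 6.2.2.2. Scheduled 10%. No special measure applies. → 10%.
Line B: sauce → 6.2; chilled → 6.2.3; with no added sugar → 6.2.3.1. Scheduled 30%. Zerath agreement on 6.2: RVC ≥ 60% → 13% available; preferential 13%. → 13%.
Line C: sauce → 6.2; frozen → 6.2.1; with no added sugar → 6.2.1.2. Scheduled 21%. quota on 6.2.1.2 exhausted → over-quota 46%; Zerath agreement on 6.2: RVC < 60%. → 46%.
Line D: prepared fish product → 6.1; frozen → 6.1.3; with no added sugar → 6.1.3.2. Scheduled 7%. anti-dumping (Norvale, 6.1.3): +28%; total 7% + 28% = 35%. → 35%.
Sum: 10% + 13% + 46% + 35% = 104%.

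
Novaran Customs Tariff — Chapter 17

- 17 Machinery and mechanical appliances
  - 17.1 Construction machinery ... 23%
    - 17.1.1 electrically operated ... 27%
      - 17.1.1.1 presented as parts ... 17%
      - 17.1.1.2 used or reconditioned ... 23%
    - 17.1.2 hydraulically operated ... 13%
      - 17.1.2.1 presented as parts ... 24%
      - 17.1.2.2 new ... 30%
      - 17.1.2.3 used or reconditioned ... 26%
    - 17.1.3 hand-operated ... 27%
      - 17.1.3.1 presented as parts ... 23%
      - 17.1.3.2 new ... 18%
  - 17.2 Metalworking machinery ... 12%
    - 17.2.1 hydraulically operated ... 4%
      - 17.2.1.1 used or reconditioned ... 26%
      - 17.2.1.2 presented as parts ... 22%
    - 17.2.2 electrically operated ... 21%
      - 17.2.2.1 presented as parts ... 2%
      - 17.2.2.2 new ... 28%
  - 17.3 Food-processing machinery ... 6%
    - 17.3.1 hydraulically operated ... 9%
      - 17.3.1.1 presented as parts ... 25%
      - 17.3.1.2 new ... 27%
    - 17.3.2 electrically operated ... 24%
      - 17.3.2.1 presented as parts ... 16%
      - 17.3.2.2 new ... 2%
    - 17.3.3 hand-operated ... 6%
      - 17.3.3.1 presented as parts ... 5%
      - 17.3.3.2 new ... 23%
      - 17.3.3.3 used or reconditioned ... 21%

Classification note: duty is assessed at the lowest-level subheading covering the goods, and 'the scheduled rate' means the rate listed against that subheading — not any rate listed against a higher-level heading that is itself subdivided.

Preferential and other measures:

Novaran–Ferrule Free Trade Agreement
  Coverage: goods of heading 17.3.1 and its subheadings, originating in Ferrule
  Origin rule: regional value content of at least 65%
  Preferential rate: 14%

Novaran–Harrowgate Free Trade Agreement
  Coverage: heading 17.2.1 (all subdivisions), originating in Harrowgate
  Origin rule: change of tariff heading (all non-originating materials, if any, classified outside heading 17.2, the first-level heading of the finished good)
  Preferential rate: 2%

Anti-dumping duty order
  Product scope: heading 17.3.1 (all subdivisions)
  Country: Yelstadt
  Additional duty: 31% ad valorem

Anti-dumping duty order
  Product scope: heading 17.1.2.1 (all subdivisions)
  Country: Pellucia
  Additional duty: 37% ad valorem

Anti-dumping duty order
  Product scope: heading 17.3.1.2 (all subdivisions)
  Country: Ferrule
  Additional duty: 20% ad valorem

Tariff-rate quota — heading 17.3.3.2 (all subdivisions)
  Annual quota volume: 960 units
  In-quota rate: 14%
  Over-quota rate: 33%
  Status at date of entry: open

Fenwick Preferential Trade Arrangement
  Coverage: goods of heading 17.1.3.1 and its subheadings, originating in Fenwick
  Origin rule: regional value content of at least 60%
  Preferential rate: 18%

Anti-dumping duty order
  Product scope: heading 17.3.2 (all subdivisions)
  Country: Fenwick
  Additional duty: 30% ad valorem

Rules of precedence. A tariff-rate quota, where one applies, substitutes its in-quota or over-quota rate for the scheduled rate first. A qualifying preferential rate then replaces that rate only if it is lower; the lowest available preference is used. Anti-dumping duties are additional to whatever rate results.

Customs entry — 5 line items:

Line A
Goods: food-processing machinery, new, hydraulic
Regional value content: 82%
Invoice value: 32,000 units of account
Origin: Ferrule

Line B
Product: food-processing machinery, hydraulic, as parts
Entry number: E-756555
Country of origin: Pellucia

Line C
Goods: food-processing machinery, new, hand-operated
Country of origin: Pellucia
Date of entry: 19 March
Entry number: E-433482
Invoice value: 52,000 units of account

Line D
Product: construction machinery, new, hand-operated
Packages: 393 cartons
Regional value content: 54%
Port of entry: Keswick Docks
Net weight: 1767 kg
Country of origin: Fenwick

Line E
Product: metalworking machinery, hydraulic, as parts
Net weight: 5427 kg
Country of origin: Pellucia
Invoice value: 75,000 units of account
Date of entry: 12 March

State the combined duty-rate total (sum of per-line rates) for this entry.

113%

Line A: food-processing → 17.3; hydraulic → 17.3.1; new → 17.3.1.2. Scheduled 27%. Ferrule agreement on 17.3.1: RVC ≥ 65% → 14% available; preferential 14%; anti-dumping (Ferrule, 17.3.1.2): +20%; total 14% + 20% = 34%. → 34%.
Line B: food-processing → 17.3; hydraulic → 17.3.1; as parts → 17.3.1.1. Scheduled 25%. No special measure applies. → 25%.
Line C: food-processing → 17.3; hand-operated → 17.3.3; new → 17.3.3.2. Scheduled 23%. quota on 17.3.3.2 open → in-quota 14%. → 14%.
Line D: construction → 17.1; hand-operated → 17.1.3; new → 17.1.3.2. Scheduled 18%. Fenwick agreement on 17.1.3.1: 17.1.3.2 not covered. → 18%.
Line E: metalworking → 17.2; hydraulic → 17.2.1; as parts → 17.2.1.2. Scheduled 22%. No special measure applies. → 22%.
Sum: 34% + 25% + 14% + 18% + 22% = 113%.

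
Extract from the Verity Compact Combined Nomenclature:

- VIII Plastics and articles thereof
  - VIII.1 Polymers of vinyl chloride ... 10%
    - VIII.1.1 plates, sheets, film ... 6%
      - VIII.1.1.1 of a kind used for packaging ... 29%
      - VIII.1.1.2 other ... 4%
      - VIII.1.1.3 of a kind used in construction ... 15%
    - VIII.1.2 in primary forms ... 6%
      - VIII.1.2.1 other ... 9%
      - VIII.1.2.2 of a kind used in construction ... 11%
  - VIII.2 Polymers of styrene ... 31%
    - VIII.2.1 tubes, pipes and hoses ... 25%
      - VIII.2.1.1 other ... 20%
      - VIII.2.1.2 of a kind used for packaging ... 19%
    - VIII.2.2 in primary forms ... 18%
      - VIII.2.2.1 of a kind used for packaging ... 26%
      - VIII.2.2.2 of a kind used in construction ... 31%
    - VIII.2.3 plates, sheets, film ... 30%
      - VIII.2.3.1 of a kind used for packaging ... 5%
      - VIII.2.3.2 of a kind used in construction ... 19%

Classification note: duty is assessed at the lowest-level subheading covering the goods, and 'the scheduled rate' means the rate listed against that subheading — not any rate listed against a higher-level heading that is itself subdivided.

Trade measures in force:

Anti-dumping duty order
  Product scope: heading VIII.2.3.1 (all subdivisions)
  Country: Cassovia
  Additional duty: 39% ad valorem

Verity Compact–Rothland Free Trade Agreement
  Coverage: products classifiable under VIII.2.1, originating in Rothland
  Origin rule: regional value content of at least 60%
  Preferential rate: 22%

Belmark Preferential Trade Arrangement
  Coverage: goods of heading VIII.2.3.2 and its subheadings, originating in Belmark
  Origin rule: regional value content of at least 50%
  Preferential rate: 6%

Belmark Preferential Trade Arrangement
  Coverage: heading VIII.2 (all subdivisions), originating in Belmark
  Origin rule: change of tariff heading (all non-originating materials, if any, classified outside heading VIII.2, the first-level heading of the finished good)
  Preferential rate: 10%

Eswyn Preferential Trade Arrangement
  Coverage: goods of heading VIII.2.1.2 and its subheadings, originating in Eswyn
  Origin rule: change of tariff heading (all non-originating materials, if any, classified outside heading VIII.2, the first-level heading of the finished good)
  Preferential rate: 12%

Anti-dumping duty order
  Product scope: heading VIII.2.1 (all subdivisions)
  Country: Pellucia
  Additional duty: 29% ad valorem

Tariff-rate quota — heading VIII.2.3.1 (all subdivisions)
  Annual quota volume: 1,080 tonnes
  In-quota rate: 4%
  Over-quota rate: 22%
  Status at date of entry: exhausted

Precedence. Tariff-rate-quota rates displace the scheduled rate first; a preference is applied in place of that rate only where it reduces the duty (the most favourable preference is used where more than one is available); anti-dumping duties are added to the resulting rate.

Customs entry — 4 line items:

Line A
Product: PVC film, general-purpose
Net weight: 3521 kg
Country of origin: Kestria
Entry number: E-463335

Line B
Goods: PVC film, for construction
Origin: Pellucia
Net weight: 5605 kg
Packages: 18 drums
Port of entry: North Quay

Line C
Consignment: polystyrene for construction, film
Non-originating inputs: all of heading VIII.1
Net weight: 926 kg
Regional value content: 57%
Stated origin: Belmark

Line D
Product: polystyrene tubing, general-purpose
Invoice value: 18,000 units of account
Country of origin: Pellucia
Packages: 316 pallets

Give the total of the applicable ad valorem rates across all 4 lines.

74%

Line A: PVC → VIII.1; film → VIII.1.1; general-purpose → VIII.1.1.2. Scheduled 4%. No special measure applies. → 4%.
Line B: PVC → VIII.1; film → VIII.1.1; for construction → VIII.1.1.3. Scheduled 15%. No special measure applies. → 15%.
Line C: polystyrene → VIII.2; film → VIII.2.3; for construction → VIII.2.3.2. Scheduled 19%. Belmark agreement on VIII.2.3.2: RVC ≥ 50% → 6% available; Belmark agreement on VIII.2: CTH met → 10% available; preferential 6%. → 6%.
Line D: polystyrene → VIII.2; tubing → VIII.2.1; general-purpose → VIII.2.1.1. Scheduled 20%. anti-dumping (Pellucia, VIII.2.1): +29%; total 20% + 29% = 49%. → 49%.
Sum: 4% + 15% + 6% + 49% = 74%.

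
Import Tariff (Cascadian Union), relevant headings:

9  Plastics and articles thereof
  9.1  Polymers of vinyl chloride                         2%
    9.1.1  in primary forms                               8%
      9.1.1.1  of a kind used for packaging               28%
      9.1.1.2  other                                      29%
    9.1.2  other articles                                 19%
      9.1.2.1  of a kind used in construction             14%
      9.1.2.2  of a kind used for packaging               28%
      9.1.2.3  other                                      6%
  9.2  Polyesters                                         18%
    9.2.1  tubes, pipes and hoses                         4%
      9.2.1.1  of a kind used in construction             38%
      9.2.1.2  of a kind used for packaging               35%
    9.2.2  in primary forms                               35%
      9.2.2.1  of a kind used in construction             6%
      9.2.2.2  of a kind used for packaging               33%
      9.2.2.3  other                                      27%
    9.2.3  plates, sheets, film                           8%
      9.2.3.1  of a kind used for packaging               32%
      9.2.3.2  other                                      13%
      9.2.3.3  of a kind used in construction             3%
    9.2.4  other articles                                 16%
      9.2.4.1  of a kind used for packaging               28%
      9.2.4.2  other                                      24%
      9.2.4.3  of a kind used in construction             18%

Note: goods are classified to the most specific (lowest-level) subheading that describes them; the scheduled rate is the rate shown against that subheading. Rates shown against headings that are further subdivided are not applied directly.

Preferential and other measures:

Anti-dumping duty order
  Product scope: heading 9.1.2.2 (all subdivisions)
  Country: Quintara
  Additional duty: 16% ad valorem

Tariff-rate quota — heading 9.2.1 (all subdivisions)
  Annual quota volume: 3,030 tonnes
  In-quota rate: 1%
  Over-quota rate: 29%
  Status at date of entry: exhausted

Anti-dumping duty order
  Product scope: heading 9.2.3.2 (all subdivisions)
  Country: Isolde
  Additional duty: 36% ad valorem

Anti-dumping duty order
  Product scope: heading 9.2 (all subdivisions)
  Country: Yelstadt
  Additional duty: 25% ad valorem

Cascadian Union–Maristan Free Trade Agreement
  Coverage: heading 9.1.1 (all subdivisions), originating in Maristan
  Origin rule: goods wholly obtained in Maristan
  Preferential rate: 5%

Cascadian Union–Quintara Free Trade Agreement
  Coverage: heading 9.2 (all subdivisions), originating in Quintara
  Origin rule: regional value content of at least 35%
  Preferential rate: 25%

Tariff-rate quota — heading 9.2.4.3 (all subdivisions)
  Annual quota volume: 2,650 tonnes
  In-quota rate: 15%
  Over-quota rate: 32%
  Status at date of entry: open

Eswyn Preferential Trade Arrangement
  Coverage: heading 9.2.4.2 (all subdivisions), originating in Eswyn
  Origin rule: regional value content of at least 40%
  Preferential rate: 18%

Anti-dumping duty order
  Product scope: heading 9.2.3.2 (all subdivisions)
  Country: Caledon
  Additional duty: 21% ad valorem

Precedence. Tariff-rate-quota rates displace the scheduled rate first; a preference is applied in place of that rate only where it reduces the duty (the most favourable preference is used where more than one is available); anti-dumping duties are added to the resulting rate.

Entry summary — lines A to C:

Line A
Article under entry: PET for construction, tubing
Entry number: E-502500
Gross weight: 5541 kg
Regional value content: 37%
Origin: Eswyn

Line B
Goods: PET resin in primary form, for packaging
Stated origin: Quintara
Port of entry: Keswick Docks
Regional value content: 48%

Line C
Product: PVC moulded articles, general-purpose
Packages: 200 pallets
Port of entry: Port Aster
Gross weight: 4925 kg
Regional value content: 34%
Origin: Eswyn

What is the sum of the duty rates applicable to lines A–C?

Line A: PET → 9.2; tubing → 9.2.1; for construction → 9.2.1.1. Scheduled 38%. quota on 9.2.1 exhausted → over-quota 29%; Eswyn agreement on 9.2.4.2: 9.2.1.1 not covered. → 29%.
Line B: PET → 9.2; resin in primary form → 9.2.2; for packaging → 9.2.2.2. Scheduled 33%. Quintara agreement on 9.2: RVC ≥ 35% → 25% available; preferential 25%. → 25%.
Line C: PVC → 9.1; moulded articles → 9.1.2; general-purpose → 9.1.2.3. Scheduled 6%. Eswyn agreement on 9.2.4.2: 9.1.2.3 not covered. → 6%.
Sum: 29% + 25% + 6% = 60%.

60%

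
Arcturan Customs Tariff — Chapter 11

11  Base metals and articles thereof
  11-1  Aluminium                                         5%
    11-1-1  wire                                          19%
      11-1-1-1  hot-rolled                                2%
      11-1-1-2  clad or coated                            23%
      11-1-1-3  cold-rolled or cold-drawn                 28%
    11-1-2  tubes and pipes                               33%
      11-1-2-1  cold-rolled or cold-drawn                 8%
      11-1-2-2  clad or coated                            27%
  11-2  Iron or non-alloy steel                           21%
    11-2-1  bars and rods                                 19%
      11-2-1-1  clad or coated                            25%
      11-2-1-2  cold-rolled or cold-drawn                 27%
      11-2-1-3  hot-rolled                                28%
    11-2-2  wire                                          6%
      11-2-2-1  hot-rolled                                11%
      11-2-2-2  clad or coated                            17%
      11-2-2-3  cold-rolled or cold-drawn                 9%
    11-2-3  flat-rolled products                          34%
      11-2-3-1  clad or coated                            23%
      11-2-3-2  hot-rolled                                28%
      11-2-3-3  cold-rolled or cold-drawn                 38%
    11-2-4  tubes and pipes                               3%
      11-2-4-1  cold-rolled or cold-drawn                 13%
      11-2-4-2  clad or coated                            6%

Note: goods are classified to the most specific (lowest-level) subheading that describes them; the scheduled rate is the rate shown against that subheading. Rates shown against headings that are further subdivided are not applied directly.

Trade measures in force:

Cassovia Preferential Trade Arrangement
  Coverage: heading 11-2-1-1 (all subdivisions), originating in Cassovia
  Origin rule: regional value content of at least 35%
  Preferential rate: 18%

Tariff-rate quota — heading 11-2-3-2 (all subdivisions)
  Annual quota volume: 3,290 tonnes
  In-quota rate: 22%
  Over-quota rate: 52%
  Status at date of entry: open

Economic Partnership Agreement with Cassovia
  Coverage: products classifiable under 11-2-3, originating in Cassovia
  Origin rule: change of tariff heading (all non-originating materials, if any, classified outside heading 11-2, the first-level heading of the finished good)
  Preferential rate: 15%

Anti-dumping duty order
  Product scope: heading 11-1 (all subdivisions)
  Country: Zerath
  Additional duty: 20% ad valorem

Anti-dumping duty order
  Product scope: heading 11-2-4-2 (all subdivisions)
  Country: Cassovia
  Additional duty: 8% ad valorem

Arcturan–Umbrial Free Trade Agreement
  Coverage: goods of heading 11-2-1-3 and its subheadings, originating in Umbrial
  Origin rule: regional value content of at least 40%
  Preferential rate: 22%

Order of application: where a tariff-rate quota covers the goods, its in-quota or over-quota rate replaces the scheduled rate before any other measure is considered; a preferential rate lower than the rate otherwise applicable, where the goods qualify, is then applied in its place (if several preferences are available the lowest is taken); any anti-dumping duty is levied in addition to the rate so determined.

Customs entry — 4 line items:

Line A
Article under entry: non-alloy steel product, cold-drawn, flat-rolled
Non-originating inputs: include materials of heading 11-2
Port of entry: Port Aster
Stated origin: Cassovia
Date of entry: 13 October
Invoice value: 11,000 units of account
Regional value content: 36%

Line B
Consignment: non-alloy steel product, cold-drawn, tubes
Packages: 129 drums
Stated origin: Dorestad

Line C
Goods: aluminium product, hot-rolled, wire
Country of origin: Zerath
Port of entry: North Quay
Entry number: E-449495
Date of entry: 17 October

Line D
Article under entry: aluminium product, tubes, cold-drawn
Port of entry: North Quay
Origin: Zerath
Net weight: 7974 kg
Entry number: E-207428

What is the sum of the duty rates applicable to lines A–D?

101%

Line A: non-alloy steel → 11-2; flat-rolled → 11-2-3; cold-drawn → 11-2-3-3. Scheduled 38%. Cassovia agreement on 11-2-1-1: 11-2-3-3 not covered; Cassovia agreement on 11-2-3: CTH not met. → 38%.
Line B: non-alloy steel → 11-2; tubes → 11-2-4; cold-drawn → 11-2-4-1. Scheduled 13%. No special measure applies. → 13%.
Line C: aluminium → 11-1; wire → 11-1-1; hot-rolled → 11-1-1-1. Scheduled 2%. anti-dumping (Zerath, 11-1): +20%; total 2% + 20% = 22%. → 22%.
Line D: aluminium → 11-1; tubes → 11-1-2; cold-drawn → 11-1-2-1. Scheduled 8%. anti-dumping (Zerath, 11-1): +20%; total 8% + 20% = 28%. → 28%.
Sum: 38% + 13% + 22% + 28% = 101%.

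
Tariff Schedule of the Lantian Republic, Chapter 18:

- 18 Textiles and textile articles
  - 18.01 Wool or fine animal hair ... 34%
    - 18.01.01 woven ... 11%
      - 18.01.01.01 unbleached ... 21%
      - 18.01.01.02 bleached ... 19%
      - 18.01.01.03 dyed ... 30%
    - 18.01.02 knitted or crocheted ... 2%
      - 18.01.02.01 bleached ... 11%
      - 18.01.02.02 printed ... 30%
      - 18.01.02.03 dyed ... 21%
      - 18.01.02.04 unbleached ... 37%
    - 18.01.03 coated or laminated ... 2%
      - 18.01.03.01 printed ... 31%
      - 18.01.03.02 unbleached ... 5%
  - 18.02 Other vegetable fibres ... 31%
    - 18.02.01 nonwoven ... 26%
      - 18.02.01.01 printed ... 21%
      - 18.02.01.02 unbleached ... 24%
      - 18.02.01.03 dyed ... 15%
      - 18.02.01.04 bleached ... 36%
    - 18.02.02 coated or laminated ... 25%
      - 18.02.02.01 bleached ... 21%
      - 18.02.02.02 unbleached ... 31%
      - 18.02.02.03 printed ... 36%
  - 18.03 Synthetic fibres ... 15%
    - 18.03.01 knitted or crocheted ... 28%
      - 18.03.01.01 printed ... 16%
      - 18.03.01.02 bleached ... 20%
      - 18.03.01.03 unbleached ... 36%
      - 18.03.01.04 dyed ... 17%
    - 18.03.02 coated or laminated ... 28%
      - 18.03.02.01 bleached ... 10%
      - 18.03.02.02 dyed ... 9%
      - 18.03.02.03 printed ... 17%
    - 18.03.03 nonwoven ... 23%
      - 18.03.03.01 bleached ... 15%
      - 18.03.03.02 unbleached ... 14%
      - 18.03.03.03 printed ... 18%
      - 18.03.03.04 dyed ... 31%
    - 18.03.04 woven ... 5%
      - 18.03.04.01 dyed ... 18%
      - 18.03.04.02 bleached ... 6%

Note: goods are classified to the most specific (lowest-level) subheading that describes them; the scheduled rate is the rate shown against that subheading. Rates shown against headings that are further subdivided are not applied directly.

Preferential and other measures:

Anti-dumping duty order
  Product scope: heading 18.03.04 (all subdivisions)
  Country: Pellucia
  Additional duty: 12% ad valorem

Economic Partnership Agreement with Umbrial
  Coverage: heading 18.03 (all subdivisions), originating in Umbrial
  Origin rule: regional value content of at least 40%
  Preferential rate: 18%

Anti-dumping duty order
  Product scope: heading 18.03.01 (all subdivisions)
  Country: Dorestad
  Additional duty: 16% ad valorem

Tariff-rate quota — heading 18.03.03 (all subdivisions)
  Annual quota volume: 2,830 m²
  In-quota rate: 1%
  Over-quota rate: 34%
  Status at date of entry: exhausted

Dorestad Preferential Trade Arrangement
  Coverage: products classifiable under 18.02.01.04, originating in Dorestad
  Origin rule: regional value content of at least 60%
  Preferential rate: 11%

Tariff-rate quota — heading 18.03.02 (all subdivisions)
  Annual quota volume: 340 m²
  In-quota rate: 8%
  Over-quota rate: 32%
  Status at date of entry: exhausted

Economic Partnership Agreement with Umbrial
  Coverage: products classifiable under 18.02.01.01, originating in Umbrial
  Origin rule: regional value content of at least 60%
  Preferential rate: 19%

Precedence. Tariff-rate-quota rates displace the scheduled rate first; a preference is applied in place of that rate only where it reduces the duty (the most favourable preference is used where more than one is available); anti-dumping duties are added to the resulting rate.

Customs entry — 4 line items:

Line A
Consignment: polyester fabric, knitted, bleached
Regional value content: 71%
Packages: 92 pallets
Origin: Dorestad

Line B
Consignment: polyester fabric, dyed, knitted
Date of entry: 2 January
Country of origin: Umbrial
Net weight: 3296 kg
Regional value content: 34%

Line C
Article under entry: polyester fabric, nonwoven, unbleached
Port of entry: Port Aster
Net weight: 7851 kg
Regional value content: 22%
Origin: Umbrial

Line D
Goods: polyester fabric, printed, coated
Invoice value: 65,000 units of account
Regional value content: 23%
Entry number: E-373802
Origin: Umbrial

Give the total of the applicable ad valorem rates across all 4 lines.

Line A: polyester → 18.03; knitted → 18.03.01; bleached → 18.03.01.02. Scheduled 20%. Dorestad agreement on 18.02.01.04: 18.03.01.02 not covered; anti-dumping (Dorestad, 18.03.01): +16%; total 20% + 16% = 36%. → 36%.
Line B: polyester → 18.03; knitted → 18.03.01; dyed → 18.03.01.04. Scheduled 17%. Umbrial agreement on 18.03: RVC < 40%; Umbrial agreement on 18.02.01.01: 18.03.01.04 not covered. → 17%.
Line C: polyester → 18.03; nonwoven → 18.03.03; unbleached → 18.03.03.02. Scheduled 14%. quota on 18.03.03 exhausted → over-quota 34%; Umbrial agreement on 18.03: RVC < 40%; Umbrial agreement on 18.02.01.01: 18.03.03.02 not covered. → 34%.
Line D: polyester → 18.03; coated → 18.03.02; printed → 18.03.02.03. Scheduled 17%. quota on 18.03.02 exhausted → over-quota 32%; Umbrial agreement on 18.03: RVC < 40%; Umbrial agreement on 18.02.01.01: 18.03.02.03 not covered. → 32%.
Sum: 36% + 17% + 34% + 32% = 119%.

119%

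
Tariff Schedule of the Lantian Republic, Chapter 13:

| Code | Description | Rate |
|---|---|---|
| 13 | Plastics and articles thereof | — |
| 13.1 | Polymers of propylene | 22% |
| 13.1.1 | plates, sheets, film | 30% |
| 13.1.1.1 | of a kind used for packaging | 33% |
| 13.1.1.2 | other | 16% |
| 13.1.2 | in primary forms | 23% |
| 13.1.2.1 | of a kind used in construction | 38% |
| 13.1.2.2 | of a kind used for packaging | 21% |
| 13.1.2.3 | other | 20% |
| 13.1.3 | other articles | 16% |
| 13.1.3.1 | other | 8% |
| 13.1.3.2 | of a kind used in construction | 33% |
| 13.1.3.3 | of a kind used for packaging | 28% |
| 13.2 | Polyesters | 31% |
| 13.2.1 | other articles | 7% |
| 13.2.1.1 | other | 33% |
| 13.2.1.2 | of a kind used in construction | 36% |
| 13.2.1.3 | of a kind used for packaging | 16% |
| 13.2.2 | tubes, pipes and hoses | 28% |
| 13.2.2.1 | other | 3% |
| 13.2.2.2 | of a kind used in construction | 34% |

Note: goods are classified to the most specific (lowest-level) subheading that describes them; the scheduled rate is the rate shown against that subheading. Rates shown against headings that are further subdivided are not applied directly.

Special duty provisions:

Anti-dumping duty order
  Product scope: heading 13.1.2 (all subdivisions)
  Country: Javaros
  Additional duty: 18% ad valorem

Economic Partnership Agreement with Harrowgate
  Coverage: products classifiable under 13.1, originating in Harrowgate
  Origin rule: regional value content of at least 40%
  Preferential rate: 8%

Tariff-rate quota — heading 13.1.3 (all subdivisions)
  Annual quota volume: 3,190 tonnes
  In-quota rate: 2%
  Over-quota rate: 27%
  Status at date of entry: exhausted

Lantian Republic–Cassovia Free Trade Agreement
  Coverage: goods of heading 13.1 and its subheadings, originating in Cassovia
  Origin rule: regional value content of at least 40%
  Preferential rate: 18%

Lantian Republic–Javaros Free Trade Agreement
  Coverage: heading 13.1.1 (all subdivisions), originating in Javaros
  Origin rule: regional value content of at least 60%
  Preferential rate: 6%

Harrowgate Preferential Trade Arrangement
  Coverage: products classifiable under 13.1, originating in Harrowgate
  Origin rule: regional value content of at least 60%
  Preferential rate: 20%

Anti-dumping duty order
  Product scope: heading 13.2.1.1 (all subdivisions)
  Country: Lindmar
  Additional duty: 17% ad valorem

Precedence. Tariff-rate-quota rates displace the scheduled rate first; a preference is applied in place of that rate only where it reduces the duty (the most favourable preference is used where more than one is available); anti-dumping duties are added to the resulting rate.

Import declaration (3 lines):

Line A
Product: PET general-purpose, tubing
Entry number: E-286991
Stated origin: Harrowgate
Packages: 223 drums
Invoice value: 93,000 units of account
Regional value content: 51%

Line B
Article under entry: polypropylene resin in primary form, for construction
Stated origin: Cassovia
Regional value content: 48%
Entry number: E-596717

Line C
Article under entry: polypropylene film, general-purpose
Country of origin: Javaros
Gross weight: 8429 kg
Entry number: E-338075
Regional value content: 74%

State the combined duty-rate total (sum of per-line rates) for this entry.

27%

Line A: PET → 13.2; tubing → 13.2.2; general-purpose → 13.2.2.1. Scheduled 3%. Harrowgate agreement on 13.1: 13.2.2.1 not covered; Harrowgate agreement on 13.1: 13.2.2.1 not covered. → 3%.
Line B: polypropylene → 13.1; resin in primary form → 13.1.2; for construction → 13.1.2.1. Scheduled 38%. Cassovia agreement on 13.1: RVC ≥ 40% → 18% available; preferential 18%. → 18%.
Line C: polypropylene → 13.1; film → 13.1.1; general-purpose → 13.1.1.2. Scheduled 16%. Javaros agreement on 13.1.1: RVC ≥ 60% → 6% available; preferential 6%. → 6%.
Sum: 3% + 18% + 6% = 27%.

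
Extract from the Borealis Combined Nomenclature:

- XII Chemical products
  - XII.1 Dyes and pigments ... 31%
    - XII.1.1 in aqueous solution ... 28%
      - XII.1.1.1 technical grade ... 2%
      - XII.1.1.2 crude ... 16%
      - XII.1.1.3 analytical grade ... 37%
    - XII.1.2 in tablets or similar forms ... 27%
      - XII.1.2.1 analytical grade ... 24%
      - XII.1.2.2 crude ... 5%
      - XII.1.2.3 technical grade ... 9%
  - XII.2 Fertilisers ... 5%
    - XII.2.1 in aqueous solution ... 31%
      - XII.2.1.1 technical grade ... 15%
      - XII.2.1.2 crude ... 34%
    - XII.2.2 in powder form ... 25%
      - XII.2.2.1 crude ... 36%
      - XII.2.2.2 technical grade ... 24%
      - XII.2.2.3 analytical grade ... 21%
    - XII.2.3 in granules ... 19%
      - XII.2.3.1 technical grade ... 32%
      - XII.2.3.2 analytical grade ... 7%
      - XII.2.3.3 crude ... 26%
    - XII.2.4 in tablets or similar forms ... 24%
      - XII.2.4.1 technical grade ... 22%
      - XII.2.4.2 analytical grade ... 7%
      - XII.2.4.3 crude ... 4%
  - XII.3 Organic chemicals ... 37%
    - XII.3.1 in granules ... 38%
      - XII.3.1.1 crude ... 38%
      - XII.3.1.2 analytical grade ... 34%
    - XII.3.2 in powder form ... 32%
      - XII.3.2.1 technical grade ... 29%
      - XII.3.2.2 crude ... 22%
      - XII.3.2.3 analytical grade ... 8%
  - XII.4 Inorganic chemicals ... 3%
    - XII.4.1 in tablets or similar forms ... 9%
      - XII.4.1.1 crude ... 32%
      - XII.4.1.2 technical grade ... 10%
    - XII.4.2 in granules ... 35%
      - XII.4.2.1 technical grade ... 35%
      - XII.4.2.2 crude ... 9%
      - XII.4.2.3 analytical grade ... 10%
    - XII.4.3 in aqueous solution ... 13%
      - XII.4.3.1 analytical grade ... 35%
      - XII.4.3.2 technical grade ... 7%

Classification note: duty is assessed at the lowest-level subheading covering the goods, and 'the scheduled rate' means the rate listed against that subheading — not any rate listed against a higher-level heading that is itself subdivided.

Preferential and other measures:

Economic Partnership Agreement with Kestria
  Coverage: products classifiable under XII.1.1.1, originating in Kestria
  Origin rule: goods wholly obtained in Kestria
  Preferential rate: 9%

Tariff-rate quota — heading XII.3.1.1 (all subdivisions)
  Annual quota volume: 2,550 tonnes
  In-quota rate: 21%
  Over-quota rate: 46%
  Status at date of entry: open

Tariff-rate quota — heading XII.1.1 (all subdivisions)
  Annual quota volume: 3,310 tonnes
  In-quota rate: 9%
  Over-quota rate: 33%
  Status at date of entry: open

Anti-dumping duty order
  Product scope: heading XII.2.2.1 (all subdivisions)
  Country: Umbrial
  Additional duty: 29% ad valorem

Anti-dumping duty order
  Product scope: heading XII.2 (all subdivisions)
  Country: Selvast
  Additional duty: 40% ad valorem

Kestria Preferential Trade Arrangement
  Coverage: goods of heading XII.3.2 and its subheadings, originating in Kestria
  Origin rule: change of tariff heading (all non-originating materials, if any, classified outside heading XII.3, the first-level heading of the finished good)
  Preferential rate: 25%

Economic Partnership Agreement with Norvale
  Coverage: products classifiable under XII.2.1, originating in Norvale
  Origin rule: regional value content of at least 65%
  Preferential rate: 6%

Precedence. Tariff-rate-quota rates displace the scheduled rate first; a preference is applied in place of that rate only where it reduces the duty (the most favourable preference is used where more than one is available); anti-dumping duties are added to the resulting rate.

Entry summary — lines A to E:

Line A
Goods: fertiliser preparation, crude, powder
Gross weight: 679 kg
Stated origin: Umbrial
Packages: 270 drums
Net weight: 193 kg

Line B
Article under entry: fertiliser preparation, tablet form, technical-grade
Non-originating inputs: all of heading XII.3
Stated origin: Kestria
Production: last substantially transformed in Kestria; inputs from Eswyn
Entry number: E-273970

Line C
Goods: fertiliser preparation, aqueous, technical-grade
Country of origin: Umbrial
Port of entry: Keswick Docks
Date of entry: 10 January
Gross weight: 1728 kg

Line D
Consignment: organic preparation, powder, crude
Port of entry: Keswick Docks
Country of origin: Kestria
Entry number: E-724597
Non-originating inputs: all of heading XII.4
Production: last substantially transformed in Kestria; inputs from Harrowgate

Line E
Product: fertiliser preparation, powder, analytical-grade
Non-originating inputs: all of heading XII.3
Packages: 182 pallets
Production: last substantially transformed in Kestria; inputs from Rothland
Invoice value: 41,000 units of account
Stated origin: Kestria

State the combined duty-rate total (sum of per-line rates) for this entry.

145%

Line A: fertiliser → XII.2; powder → XII.2.2; crude → XII.2.2.1. Scheduled 36%. anti-dumping (Umbrial, XII.2.2.1): +29%; total 36% + 29% = 65%. → 65%.
Line B: fertiliser → XII.2; tablet form → XII.2.4; technical-grade → XII.2.4.1. Scheduled 22%. Kestria agreement on XII.1.1.1: XII.2.4.1 not covered; Kestria agreement on XII.3.2: XII.2.4.1 not covered. → 22%.
Line C: fertiliser → XII.2; aqueous → XII.2.1; technical-grade → XII.2.1.1. Scheduled 15%. No special measure applies. → 15%.
Line D: organic → XII.3; powder → XII.3.2; crude → XII.3.2.2. Scheduled 22%. Kestria agreement on XII.1.1.1: XII.3.2.2 not covered; Kestria agreement on XII.3.2: CTH met → 25% available; preference 25% not lower than 22% → no reduction. → 22%.
Line E: fertiliser → XII.2; powder → XII.2.2; analytical-grade → XII.2.2.3. Scheduled 21%. Kestria agreement on XII.1.1.1: XII.2.2.3 not covered; Kestria agreement on XII.3.2: XII.2.2.3 not covered. → 21%.
Sum: 65% + 22% + 15% + 22% + 21% = 145%.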